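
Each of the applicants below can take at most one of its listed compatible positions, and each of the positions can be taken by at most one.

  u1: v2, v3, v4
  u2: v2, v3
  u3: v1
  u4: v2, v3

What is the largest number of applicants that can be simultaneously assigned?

Unit-capacity flow: source→left, listed edges, right→sink; max matching = max flow.
Augmenting path u1→v2 (+1); matched 1.
Augmenting path u2→v3 (+1); matched 2.
Augmenting path u3→v1 (+1); matched 3.
Augmenting path u4→v2→u1→v4 (+1); matched 4.
No augmenting path remains; maximum matching = 4.
König certificate: {u1, u2, u3, u4} is a vertex cover of size 4 (every listed pair touches it), so no matching can be larger.

4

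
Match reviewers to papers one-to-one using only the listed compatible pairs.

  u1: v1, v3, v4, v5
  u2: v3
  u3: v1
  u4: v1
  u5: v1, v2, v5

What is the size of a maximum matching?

4

Unit-capacity flow: source→left, listed edges, right→sink; max matching = max flow.
Augmenting path u1→v1 (+1); matched 1.
Augmenting path u2→v3 (+1); matched 2.
Augmenting path u5→v2 (+1); matched 3.
Augmenting path u3→v1→u1→v4 (+1); matched 4.
No augmenting path remains; maximum matching = 4.
König certificate: {u1, u2, u5, v1} is a vertex cover of size 4 (every listed pair touches it), so no matching can be larger.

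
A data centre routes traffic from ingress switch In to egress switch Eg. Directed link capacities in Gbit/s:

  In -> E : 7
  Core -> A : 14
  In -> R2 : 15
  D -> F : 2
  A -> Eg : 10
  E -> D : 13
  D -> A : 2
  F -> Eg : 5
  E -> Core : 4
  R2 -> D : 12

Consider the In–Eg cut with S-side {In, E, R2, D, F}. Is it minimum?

Given cut capacity: 4 + 2 + 5 = 11.
Augment In→E→Core→A→Eg: bottleneck 4, flow now 4.
Augment In→E→D→A→Eg: bottleneck 2, flow now 6.
Augment In→E→D→F→Eg: bottleneck 1, flow now 7.
Augment In→R2→D→F→Eg: bottleneck 1, flow now 8.
No augmenting path remains; maximum flow = 8.
In the residual graph, reachable from In: {In, E, R2, D}.
Min-cut edges: E→Core (4), D→A (2), D→F (2); capacity 4 + 2 + 2 = 8.
Cut capacity 11 exceeds the max flow 8, so it is not minimum.

No — its capacity is 11, but the minimum cut has capacity 8.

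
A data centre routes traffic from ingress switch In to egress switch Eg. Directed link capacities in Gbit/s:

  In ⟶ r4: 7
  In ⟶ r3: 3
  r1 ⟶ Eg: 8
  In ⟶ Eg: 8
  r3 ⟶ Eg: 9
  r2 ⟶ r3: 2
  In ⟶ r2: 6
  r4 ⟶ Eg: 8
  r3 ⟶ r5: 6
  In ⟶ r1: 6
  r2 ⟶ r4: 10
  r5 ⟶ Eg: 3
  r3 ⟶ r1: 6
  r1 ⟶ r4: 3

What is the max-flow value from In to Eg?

Augment In→Eg: bottleneck 8, flow now 8.
Augment In→r1→Eg: bottleneck 6, flow now 14.
Augment In→r3→Eg: bottleneck 3, flow now 17.
Augment In→r4→Eg: bottleneck 7, flow now 24.
Augment In→r2→r3→Eg: bottleneck 2, flow now 26.
Augment In→r2→r4→Eg: bottleneck 1, flow now 27.
No augmenting path remains; maximum flow = 27.
In the residual graph, reachable from In: {In, r2, r4}.
Min-cut edges: In→r1 (6), In→r3 (3), In→Eg (8), r2→r3 (2), r4→Eg (8); capacity 6 + 3 + 8 + 2 + 8 = 27.
This cut is saturated, so no flow can exceed 27.

27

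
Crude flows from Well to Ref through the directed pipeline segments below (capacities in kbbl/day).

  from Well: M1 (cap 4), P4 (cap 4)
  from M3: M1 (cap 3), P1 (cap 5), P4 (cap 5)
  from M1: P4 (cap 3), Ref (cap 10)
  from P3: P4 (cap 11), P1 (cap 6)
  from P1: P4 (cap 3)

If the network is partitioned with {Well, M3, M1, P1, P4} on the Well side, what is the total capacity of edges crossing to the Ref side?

Edges leaving {Well, M3, M1, P1, P4}: M1→Ref (10).
Cut capacity = 10 = 10.

10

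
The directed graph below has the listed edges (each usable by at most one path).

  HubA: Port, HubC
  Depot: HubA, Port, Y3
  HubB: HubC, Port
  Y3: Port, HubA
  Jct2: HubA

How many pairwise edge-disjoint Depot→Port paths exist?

3

Assign every edge capacity 1; by Menger, the answer equals the max flow.
Path Depot→Port (+1); total 1.
Path Depot→Y3→Port (+1); total 2.
Path Depot→HubA→Port (+1); total 3.
No residual Depot→Port path; max flow = 3.
Certifying cut of size 3: {Depot→HubA, Depot→Port, Depot→Y3}.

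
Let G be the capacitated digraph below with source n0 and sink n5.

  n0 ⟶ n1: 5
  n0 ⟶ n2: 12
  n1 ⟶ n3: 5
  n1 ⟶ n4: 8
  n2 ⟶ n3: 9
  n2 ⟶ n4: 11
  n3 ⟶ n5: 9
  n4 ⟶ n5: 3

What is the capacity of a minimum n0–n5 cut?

12

Augment n0→n1→n3→n5: bottleneck 5, flow now 5.
Augment n0→n2→n3→n5: bottleneck 4, flow now 9.
Augment n0→n2→n4→n5: bottleneck 3, flow now 12.
No augmenting path remains; maximum flow = 12.
By max-flow min-cut, the minimum cut capacity equals the max flow.
In the residual graph, reachable from n0: {n0, n1, n2, n3, n4}.
Min-cut edges: n3→n5 (9), n4→n5 (3); capacity 9 + 3 = 12.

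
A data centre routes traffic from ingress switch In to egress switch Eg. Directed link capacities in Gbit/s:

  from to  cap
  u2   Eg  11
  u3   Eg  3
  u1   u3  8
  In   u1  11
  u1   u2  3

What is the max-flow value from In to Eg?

Augment In→u1→u2→Eg: bottleneck 3, flow now 3.
Augment In→u1→u3→Eg: bottleneck 3, flow now 6.
No augmenting path remains; maximum flow = 6.
In the residual graph, reachable from In: {In, u1, u3}.
Min-cut edges: u1→u2 (3), u3→Eg (3); capacity 3 + 3 = 6.
This cut is saturated, so no flow can exceed 6.

6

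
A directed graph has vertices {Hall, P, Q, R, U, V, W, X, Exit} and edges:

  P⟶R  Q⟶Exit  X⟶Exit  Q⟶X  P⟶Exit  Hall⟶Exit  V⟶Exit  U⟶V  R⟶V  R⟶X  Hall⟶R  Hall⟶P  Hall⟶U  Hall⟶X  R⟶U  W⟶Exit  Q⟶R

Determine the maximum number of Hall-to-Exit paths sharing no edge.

4

Assign every edge capacity 1; by Menger, the answer equals the max flow.
Path Hall→Exit (+1); total 1.
Path Hall→P→Exit (+1); total 2.
Path Hall→X→Exit (+1); total 3.
Path Hall→R→V→Exit (+1); total 4.
No residual Hall→Exit path; max flow = 4.
Certifying cut of size 4: {Hall→Exit, Hall→P, V→Exit, X→Exit}.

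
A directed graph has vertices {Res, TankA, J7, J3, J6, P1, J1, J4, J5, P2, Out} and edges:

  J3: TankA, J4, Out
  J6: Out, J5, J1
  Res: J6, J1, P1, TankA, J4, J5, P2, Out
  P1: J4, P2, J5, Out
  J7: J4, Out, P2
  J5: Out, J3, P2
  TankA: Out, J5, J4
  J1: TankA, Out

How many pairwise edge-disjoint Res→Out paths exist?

Assign every edge capacity 1; by Menger, the answer equals the max flow.
Path Res→Out (+1); total 1.
Path Res→TankA→Out (+1); total 2.
Path Res→J6→Out (+1); total 3.
Path Res→P1→Out (+1); total 4.
Path Res→J1→Out (+1); total 5.
Path Res→J5→Out (+1); total 6.
No residual Res→Out path; max flow = 6.
Certifying cut of size 6: {Res→J1, Res→J5, Res→J6, Res→Out, Res→P1, Res→TankA}.

6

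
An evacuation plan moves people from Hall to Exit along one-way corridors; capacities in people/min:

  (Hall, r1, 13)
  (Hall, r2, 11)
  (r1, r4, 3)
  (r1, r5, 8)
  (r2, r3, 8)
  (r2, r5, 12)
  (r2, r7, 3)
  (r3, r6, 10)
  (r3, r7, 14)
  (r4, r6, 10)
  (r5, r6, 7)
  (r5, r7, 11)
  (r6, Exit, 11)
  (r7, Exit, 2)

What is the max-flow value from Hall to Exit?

Augment Hall→r2→r7→Exit: bottleneck 2, flow now 2.
Augment Hall→r1→r4→r6→Exit: bottleneck 3, flow now 5.
Augment Hall→r1→r5→r6→Exit: bottleneck 7, flow now 12.
Augment Hall→r2→r3→r6→Exit: bottleneck 1, flow now 13.
No augmenting path remains; maximum flow = 13.
In the residual graph, reachable from Hall: {Hall, r1, r2, r3, r4, r5, r6, r7}.
Min-cut edges: r6→Exit (11), r7→Exit (2); capacity 11 + 2 = 13.
This cut is saturated, so no flow can exceed 13.

13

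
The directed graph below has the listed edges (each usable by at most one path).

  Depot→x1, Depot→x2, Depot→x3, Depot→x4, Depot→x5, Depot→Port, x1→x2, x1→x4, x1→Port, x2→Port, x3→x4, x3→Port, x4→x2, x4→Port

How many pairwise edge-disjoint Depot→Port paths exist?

5

Assign every edge capacity 1; by Menger, the answer equals the max flow.
Path Depot→Port (+1); total 1.
Path Depot→x1→Port (+1); total 2.
Path Depot→x2→Port (+1); total 3.
Path Depot→x3→Port (+1); total 4.
Path Depot→x4→Port (+1); total 5.
No residual Depot→Port path; max flow = 5.
Certifying cut of size 5: {Depot→Port, Depot→x1, Depot→x2, Depot→x3, Depot→x4}.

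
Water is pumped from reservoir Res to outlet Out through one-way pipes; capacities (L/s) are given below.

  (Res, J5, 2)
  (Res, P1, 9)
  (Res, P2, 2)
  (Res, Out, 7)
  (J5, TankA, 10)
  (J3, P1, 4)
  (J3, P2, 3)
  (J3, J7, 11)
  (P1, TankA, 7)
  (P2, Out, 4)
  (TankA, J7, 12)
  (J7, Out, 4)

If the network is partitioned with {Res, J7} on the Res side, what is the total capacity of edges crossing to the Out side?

Edges leaving {Res, J7}: Res→J5 (2), Res→P1 (9), Res→P2 (2), Res→Out (7), J7→Out (4).
Cut capacity = 2 + 9 + 2 + 7 + 4 = 24.

24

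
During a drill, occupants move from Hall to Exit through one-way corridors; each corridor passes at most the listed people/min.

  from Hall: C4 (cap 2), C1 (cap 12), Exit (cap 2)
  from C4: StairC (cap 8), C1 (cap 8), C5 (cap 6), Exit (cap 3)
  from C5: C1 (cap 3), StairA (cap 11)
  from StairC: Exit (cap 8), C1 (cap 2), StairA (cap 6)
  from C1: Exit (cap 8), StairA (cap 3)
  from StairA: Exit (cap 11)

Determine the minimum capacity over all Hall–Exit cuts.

Augment Hall→Exit: bottleneck 2, flow now 2.
Augment Hall→C4→Exit: bottleneck 2, flow now 4.
Augment Hall→C1→Exit: bottleneck 8, flow now 12.
Augment Hall→C1→StairA→Exit: bottleneck 3, flow now 15.
No augmenting path remains; maximum flow = 15.
By max-flow min-cut, the minimum cut capacity equals the max flow.
In the residual graph, reachable from Hall: {Hall, C1}.
Min-cut edges: Hall→C4 (2), Hall→Exit (2), C1→StairA (3), C1→Exit (8); capacity 2 + 2 + 3 + 8 = 15.

15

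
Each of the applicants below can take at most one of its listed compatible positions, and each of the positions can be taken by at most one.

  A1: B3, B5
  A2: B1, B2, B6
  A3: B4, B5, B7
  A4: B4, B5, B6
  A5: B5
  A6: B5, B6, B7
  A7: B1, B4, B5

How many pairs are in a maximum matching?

7

Unit-capacity flow: source→left, listed edges, right→sink; max matching = max flow.
Augmenting path A1→B3 (+1); matched 1.
Augmenting path A2→B1 (+1); matched 2.
Augmenting path A3→B4 (+1); matched 3.
Augmenting path A4→B5 (+1); matched 4.
Augmenting path A6→B6 (+1); matched 5.
Augmenting path A7→B1→A2→B2 (+1); matched 6.
Augmenting path A5→B5→A4→B4→A3→B7 (+1); matched 7.
No augmenting path remains; maximum matching = 7.
König certificate: {A1, A2, A3, A4, A5, A6, A7} is a vertex cover of size 7 (every listed pair touches it), so no matching can be larger.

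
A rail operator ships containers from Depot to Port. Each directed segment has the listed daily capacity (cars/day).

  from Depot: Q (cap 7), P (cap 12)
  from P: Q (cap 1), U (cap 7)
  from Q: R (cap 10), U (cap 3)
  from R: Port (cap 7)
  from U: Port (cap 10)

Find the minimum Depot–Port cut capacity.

Augment Depot→P→U→Port: bottleneck 7, flow now 7.
Augment Depot→Q→R→Port: bottleneck 7, flow now 14.
Augment Depot→P→Q→U→Port: bottleneck 1, flow now 15.
No augmenting path remains; maximum flow = 15.
By max-flow min-cut, the minimum cut capacity equals the max flow.
In the residual graph, reachable from Depot: {Depot, P}.
Min-cut edges: Depot→Q (7), P→Q (1), P→U (7); capacity 7 + 1 + 7 = 15.

15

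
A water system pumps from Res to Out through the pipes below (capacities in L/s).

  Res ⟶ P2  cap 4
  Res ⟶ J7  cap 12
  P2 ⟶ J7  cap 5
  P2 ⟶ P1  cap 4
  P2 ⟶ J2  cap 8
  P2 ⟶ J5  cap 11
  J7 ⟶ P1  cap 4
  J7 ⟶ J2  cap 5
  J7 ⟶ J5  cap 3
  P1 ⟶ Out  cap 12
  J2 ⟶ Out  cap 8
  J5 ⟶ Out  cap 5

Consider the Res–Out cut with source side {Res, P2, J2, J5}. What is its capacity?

34

Edges leaving {Res, P2, J2, J5}: Res→J7 (12), P2→J7 (5), P2→P1 (4), J2→Out (8), J5→Out (5).
Cut capacity = 12 + 5 + 4 + 8 + 5 = 34.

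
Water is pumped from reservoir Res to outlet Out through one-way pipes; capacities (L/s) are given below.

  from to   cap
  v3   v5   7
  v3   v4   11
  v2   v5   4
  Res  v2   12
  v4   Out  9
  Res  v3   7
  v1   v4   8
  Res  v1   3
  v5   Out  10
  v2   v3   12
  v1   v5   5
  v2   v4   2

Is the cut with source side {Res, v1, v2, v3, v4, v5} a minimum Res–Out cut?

Yes — it is a minimum cut (capacity 19).

Given cut capacity: 9 + 10 = 19.
Augment Res→v1→v4→Out: bottleneck 3, flow now 3.
Augment Res→v2→v4→Out: bottleneck 2, flow now 5.
Augment Res→v2→v5→Out: bottleneck 4, flow now 9.
Augment Res→v3→v4→Out: bottleneck 4, flow now 13.
Augment Res→v3→v5→Out: bottleneck 3, flow now 16.
Augment Res→v2→v3→v5→Out: bottleneck 3, flow now 19.
No augmenting path remains; maximum flow = 19.
Cut capacity 19 equals the max flow, so it is a minimum cut.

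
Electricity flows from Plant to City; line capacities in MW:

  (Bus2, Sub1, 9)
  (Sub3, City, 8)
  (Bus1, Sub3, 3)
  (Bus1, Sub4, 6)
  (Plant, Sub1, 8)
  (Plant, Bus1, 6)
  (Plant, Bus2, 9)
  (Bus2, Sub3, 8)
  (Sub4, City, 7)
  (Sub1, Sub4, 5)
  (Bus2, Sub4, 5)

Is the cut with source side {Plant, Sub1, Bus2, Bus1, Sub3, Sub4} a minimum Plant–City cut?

Given cut capacity: 8 + 7 = 15.
Augment Plant→Sub1→Sub4→City: bottleneck 5, flow now 5.
Augment Plant→Bus2→Sub3→City: bottleneck 8, flow now 13.
Augment Plant→Bus2→Sub4→City: bottleneck 1, flow now 14.
Augment Plant→Bus1→Sub4→City: bottleneck 1, flow now 15.
No augmenting path remains; maximum flow = 15.
Cut capacity 15 equals the max flow, so it is a minimum cut.

Yes — it is a minimum cut (capacity 15).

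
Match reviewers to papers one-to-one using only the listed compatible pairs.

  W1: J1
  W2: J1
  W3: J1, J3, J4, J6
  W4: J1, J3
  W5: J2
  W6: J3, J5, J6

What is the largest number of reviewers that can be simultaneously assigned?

5

Unit-capacity flow: source→left, listed edges, right→sink; max matching = max flow.
Augmenting path W1→J1 (+1); matched 1.
Augmenting path W3→J3 (+1); matched 2.
Augmenting path W5→J2 (+1); matched 3.
Augmenting path W6→J5 (+1); matched 4.
Augmenting path W4→J3→W3→J4 (+1); matched 5.
No augmenting path remains; maximum matching = 5.
König certificate: {W3, W4, W5, W6, J1} is a vertex cover of size 5 (every listed pair touches it), so no matching can be larger.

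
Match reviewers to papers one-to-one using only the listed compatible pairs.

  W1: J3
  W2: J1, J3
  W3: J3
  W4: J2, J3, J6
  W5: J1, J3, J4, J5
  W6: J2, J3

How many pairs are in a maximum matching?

Unit-capacity flow: source→left, listed edges, right→sink; max matching = max flow.
Augmenting path W1→J3 (+1); matched 1.
Augmenting path W2→J1 (+1); matched 2.
Augmenting path W4→J2 (+1); matched 3.
Augmenting path W5→J4 (+1); matched 4.
Augmenting path W6→J2→W4→J6 (+1); matched 5.
No augmenting path remains; maximum matching = 5.
König certificate: {W2, W4, W5, W6, J3} is a vertex cover of size 5 (every listed pair touches it), so no matching can be larger.

5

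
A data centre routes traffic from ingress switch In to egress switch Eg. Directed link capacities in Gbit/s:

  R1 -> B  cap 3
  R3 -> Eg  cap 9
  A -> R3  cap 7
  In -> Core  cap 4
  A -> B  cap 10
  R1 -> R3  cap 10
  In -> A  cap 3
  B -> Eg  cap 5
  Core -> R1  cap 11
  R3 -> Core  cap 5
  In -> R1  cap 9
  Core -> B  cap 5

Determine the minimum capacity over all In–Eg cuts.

Augment In→Core→B→Eg: bottleneck 4, flow now 4.
Augment In→A→B→Eg: bottleneck 1, flow now 5.
Augment In→A→R3→Eg: bottleneck 2, flow now 7.
Augment In→R1→R3→Eg: bottleneck 7, flow now 14.
No augmenting path remains; maximum flow = 14.
By max-flow min-cut, the minimum cut capacity equals the max flow.
In the residual graph, reachable from In: {In, Core, A, R1, B, R3}.
Min-cut edges: B→Eg (5), R3→Eg (9); capacity 5 + 9 = 14.

14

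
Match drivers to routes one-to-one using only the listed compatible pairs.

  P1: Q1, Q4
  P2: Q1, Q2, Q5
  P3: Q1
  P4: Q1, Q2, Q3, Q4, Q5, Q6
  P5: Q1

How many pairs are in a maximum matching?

Unit-capacity flow: source→left, listed edges, right→sink; max matching = max flow.
Augmenting path P1→Q1 (+1); matched 1.
Augmenting path P2→Q2 (+1); matched 2.
Augmenting path P4→Q3 (+1); matched 3.
Augmenting path P3→Q1→P1→Q4 (+1); matched 4.
No augmenting path remains; maximum matching = 4.
König certificate: {P1, P2, P4, Q1} is a vertex cover of size 4 (every listed pair touches it), so no matching can be larger.

4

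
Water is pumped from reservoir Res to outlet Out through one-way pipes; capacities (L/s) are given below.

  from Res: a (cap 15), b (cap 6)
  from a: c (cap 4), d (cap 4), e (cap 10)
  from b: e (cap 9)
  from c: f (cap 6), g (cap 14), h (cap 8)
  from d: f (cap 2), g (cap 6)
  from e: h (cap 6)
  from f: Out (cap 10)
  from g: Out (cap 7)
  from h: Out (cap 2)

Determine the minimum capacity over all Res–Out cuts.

Augment Res→a→c→f→Out: bottleneck 4, flow now 4.
Augment Res→a→d→f→Out: bottleneck 2, flow now 6.
Augment Res→a→d→g→Out: bottleneck 2, flow now 8.
Augment Res→a→e→h→Out: bottleneck 2, flow now 10.
No augmenting path remains; maximum flow = 10.
By max-flow min-cut, the minimum cut capacity equals the max flow.
In the residual graph, reachable from Res: {Res, a, b, e, h}.
Min-cut edges: a→c (4), a→d (4), h→Out (2); capacity 4 + 4 + 2 = 10.

10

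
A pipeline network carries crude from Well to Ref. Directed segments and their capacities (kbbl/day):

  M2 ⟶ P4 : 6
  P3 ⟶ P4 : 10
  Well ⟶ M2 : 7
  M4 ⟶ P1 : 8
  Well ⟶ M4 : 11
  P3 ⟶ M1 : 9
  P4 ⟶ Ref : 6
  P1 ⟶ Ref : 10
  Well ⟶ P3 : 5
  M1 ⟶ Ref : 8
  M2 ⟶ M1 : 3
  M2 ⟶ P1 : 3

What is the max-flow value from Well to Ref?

20

Augment Well→M2→P1→Ref: bottleneck 3, flow now 3.
Augment Well→M2→P4→Ref: bottleneck 4, flow now 7.
Augment Well→M4→P1→Ref: bottleneck 7, flow now 14.
Augment Well→P3→P4→Ref: bottleneck 2, flow now 16.
Augment Well→P3→M1→Ref: bottleneck 3, flow now 19.
Augment Well→M4→P1→M2→M1→Ref: bottleneck 1, flow now 20. (uses reverse residual edge)
No augmenting path remains; maximum flow = 20.
In the residual graph, reachable from Well: {Well, M4}.
Min-cut edges: Well→M2 (7), Well→P3 (5), M4→P1 (8); capacity 7 + 5 + 8 = 20.
This cut is saturated, so no flow can exceed 20.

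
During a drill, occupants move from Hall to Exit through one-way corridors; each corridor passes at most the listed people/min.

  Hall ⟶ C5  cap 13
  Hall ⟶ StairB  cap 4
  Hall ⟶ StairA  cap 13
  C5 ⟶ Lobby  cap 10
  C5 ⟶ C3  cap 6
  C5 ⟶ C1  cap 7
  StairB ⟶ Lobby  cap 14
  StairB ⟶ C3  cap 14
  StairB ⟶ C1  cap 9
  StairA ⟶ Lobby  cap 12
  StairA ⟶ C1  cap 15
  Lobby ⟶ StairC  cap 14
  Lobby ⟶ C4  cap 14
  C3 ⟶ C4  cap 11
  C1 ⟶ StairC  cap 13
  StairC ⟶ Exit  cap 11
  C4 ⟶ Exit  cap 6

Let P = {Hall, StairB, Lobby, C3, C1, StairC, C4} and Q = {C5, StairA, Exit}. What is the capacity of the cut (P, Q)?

43

Edges leaving {Hall, StairB, Lobby, C3, C1, StairC, C4}: Hall→C5 (13), Hall→StairA (13), StairC→Exit (11), C4→Exit (6).
Cut capacity = 13 + 13 + 11 + 6 = 43.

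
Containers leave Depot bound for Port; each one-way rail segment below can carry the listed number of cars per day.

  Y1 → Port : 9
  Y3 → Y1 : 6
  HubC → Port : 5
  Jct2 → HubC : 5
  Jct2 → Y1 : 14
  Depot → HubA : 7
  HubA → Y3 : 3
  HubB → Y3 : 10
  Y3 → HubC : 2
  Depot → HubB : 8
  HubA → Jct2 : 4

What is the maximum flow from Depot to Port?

Augment Depot→HubB→Y3→Y1→Port: bottleneck 6, flow now 6.
Augment Depot→HubB→Y3→HubC→Port: bottleneck 2, flow now 8.
Augment Depot→HubA→Jct2→Y1→Port: bottleneck 3, flow now 11.
Augment Depot→HubA→Jct2→HubC→Port: bottleneck 1, flow now 12.
No augmenting path remains; maximum flow = 12.
In the residual graph, reachable from Depot: {Depot, HubB, HubA, Y3}.
Min-cut edges: HubA→Jct2 (4), Y3→Y1 (6), Y3→HubC (2); capacity 4 + 6 + 2 = 12.
This cut is saturated, so no flow can exceed 12.

12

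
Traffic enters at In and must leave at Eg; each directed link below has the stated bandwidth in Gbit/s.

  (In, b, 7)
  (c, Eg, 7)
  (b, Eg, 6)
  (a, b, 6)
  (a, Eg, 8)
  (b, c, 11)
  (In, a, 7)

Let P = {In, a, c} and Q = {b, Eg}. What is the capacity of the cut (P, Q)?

Edges leaving {In, a, c}: In→b (7), a→b (6), a→Eg (8), c→Eg (7).
Cut capacity = 7 + 6 + 8 + 7 = 28.

28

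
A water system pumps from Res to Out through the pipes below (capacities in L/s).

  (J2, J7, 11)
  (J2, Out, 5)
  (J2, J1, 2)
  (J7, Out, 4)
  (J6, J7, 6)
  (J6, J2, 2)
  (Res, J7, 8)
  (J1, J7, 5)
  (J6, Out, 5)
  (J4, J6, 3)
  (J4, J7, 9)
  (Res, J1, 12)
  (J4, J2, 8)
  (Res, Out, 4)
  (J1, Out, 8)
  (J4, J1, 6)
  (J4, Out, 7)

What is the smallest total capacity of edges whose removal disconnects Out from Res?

16

Augment Res→Out: bottleneck 4, flow now 4.
Augment Res→J1→Out: bottleneck 8, flow now 12.
Augment Res→J7→Out: bottleneck 4, flow now 16.
No augmenting path remains; maximum flow = 16.
By max-flow min-cut, the minimum cut capacity equals the max flow.
In the residual graph, reachable from Res: {Res, J1, J7}.
Min-cut edges: Res→Out (4), J1→Out (8), J7→Out (4); capacity 4 + 8 + 4 = 16.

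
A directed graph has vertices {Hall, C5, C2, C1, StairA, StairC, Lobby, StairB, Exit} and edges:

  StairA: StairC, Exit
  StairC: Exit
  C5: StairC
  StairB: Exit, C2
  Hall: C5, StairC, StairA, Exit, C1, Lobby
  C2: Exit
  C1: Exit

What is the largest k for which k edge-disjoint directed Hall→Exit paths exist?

4

Assign every edge capacity 1; by Menger, the answer equals the max flow.
Path Hall→Exit (+1); total 1.
Path Hall→C1→Exit (+1); total 2.
Path Hall→StairA→Exit (+1); total 3.
Path Hall→StairC→Exit (+1); total 4.
No residual Hall→Exit path; max flow = 4.
Certifying cut of size 4: {Hall→C1, Hall→Exit, Hall→StairA, StairC→Exit}.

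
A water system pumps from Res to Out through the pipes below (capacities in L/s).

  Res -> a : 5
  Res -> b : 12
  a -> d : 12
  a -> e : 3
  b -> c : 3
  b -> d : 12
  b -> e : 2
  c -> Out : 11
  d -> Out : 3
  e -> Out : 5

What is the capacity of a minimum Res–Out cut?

Augment Res→a→d→Out: bottleneck 3, flow now 3.
Augment Res→a→e→Out: bottleneck 2, flow now 5.
Augment Res→b→c→Out: bottleneck 3, flow now 8.
Augment Res→b→e→Out: bottleneck 2, flow now 10.
Augment Res→b→d→a→e→Out: bottleneck 1, flow now 11. (uses reverse residual edge)
No augmenting path remains; maximum flow = 11.
By max-flow min-cut, the minimum cut capacity equals the max flow.
In the residual graph, reachable from Res: {Res, a, b, d}.
Min-cut edges: a→e (3), b→c (3), b→e (2), d→Out (3); capacity 3 + 3 + 2 + 3 = 11.

11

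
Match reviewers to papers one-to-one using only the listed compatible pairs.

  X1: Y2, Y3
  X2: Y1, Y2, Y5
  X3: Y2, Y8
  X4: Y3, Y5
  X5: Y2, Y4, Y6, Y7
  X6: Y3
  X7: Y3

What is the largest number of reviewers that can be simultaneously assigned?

Unit-capacity flow: source→left, listed edges, right→sink; max matching = max flow.
Augmenting path X1→Y2 (+1); matched 1.
Augmenting path X2→Y1 (+1); matched 2.
Augmenting path X3→Y8 (+1); matched 3.
Augmenting path X4→Y3 (+1); matched 4.
Augmenting path X5→Y4 (+1); matched 5.
Augmenting path X6→Y3→X4→Y5 (+1); matched 6.
No augmenting path remains; maximum matching = 6.
König certificate: {X1, X2, X3, X4, X5, Y3} is a vertex cover of size 6 (every listed pair touches it), so no matching can be larger.

6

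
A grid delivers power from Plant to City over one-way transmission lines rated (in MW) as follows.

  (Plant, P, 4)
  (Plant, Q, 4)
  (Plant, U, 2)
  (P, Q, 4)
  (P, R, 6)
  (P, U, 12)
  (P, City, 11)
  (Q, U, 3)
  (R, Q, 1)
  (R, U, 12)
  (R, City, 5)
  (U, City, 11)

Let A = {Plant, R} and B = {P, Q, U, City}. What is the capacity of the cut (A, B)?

Edges leaving {Plant, R}: Plant→P (4), Plant→Q (4), Plant→U (2), R→Q (1), R→U (12), R→City (5).
Cut capacity = 4 + 4 + 2 + 1 + 12 + 5 = 28.

28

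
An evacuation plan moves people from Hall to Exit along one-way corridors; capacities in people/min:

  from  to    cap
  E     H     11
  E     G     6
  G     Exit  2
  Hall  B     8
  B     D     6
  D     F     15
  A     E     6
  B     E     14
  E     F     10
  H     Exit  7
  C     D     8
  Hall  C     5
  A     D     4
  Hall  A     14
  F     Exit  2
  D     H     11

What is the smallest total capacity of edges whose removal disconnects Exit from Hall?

11

Augment Hall→A→D→F→Exit: bottleneck 2, flow now 2.
Augment Hall→A→D→H→Exit: bottleneck 2, flow now 4.
Augment Hall→A→E→G→Exit: bottleneck 2, flow now 6.
Augment Hall→A→E→H→Exit: bottleneck 4, flow now 10.
Augment Hall→B→D→H→Exit: bottleneck 1, flow now 11.
No augmenting path remains; maximum flow = 11.
By max-flow min-cut, the minimum cut capacity equals the max flow.
In the residual graph, reachable from Hall: {Hall, A, B, C, D, E, F, G, H}.
Min-cut edges: F→Exit (2), G→Exit (2), H→Exit (7); capacity 2 + 2 + 7 = 11.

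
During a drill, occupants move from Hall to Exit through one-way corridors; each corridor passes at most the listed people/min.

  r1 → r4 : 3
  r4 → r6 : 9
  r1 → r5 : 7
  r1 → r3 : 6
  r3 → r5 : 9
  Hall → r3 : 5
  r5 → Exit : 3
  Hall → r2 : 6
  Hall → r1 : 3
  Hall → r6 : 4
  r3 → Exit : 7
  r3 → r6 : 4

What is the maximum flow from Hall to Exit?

Augment Hall→r3→Exit: bottleneck 5, flow now 5.
Augment Hall→r1→r3→Exit: bottleneck 2, flow now 7.
Augment Hall→r1→r5→Exit: bottleneck 1, flow now 8.
No augmenting path remains; maximum flow = 8.
In the residual graph, reachable from Hall: {Hall, r2, r6}.
Min-cut edges: Hall→r1 (3), Hall→r3 (5); capacity 3 + 5 = 8.
This cut is saturated, so no flow can exceed 8.

8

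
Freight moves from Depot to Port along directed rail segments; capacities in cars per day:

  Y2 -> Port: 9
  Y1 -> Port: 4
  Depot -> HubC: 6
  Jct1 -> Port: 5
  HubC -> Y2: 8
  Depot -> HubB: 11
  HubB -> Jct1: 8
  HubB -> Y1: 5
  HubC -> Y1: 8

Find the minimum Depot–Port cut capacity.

15

Augment Depot→HubC→Y2→Port: bottleneck 6, flow now 6.
Augment Depot→HubB→Jct1→Port: bottleneck 5, flow now 11.
Augment Depot→HubB→Y1→Port: bottleneck 4, flow now 15.
No augmenting path remains; maximum flow = 15.
By max-flow min-cut, the minimum cut capacity equals the max flow.
In the residual graph, reachable from Depot: {Depot, HubB, Jct1, Y1}.
Min-cut edges: Depot→HubC (6), Jct1→Port (5), Y1→Port (4); capacity 6 + 5 + 4 = 15.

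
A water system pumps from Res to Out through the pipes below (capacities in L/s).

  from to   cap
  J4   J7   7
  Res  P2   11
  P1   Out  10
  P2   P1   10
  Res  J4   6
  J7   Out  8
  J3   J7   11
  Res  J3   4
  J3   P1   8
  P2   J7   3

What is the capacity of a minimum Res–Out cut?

Augment Res→J4→J7→Out: bottleneck 6, flow now 6.
Augment Res→J3→P1→Out: bottleneck 4, flow now 10.
Augment Res→P2→P1→Out: bottleneck 6, flow now 16.
Augment Res→P2→J7→Out: bottleneck 2, flow now 18.
No augmenting path remains; maximum flow = 18.
By max-flow min-cut, the minimum cut capacity equals the max flow.
In the residual graph, reachable from Res: {Res, J4, J3, P2, P1, J7}.
Min-cut edges: P1→Out (10), J7→Out (8); capacity 10 + 8 = 18.

18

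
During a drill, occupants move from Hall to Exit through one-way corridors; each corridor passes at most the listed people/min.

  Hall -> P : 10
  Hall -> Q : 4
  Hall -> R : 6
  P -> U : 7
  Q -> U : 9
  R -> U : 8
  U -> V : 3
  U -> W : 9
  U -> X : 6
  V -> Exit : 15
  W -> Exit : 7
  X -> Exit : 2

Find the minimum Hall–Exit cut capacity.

12

Augment Hall→P→U→V→Exit: bottleneck 3, flow now 3.
Augment Hall→P→U→W→Exit: bottleneck 4, flow now 7.
Augment Hall→Q→U→W→Exit: bottleneck 3, flow now 10.
Augment Hall→Q→U→X→Exit: bottleneck 1, flow now 11.
Augment Hall→R→U→X→Exit: bottleneck 1, flow now 12.
No augmenting path remains; maximum flow = 12.
By max-flow min-cut, the minimum cut capacity equals the max flow.
In the residual graph, reachable from Hall: {Hall, P, Q, R, U, W, X}.
Min-cut edges: U→V (3), W→Exit (7), X→Exit (2); capacity 3 + 7 + 2 = 12.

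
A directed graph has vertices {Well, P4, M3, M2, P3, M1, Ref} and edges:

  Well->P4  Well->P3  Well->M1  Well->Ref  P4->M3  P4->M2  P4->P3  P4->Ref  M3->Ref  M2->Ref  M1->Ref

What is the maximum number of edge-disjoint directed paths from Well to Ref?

Assign every edge capacity 1; by Menger, the answer equals the max flow.
Path Well→Ref (+1); total 1.
Path Well→P4→Ref (+1); total 2.
Path Well→M1→Ref (+1); total 3.
No residual Well→Ref path; max flow = 3.
Certifying cut of size 3: {Well→M1, Well→P4, Well→Ref}.

3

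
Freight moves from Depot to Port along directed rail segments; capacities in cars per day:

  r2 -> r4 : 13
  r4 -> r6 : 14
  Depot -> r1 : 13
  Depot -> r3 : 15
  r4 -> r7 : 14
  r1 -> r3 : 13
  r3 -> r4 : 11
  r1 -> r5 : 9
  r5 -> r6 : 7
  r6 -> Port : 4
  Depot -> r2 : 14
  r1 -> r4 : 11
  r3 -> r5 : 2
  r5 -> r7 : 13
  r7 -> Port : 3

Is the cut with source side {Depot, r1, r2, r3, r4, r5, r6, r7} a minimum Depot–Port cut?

Yes — it is a minimum cut (capacity 7).

Given cut capacity: 4 + 3 = 7.
Augment Depot→r1→r4→r6→Port: bottleneck 4, flow now 4.
Augment Depot→r1→r4→r7→Port: bottleneck 3, flow now 7.
No augmenting path remains; maximum flow = 7.
Cut capacity 7 equals the max flow, so it is a minimum cut.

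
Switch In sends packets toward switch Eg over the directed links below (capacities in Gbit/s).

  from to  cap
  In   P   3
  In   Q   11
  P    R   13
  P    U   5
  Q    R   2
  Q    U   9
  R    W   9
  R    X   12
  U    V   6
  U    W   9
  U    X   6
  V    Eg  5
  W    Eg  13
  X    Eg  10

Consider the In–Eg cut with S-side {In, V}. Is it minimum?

Given cut capacity: 3 + 11 + 5 = 19.
Augment In→P→R→W→Eg: bottleneck 3, flow now 3.
Augment In→Q→R→W→Eg: bottleneck 2, flow now 5.
Augment In→Q→U→V→Eg: bottleneck 5, flow now 10.
Augment In→Q→U→W→Eg: bottleneck 4, flow now 14.
No augmenting path remains; maximum flow = 14.
In the residual graph, reachable from In: {In}.
Min-cut edges: In→P (3), In→Q (11); capacity 3 + 11 = 14.
Cut capacity 19 exceeds the max flow 14, so it is not minimum.

No — its capacity is 19, but the minimum cut has capacity 14.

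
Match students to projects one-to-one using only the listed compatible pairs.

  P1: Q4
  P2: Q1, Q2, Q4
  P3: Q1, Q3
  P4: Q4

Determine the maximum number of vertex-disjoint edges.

Unit-capacity flow: source→left, listed edges, right→sink; max matching = max flow.
Augmenting path P1→Q4 (+1); matched 1.
Augmenting path P2→Q1 (+1); matched 2.
Augmenting path P3→Q3 (+1); matched 3.
No augmenting path remains; maximum matching = 3.
König certificate: {P2, P3, Q4} is a vertex cover of size 3 (every listed pair touches it), so no matching can be larger.

3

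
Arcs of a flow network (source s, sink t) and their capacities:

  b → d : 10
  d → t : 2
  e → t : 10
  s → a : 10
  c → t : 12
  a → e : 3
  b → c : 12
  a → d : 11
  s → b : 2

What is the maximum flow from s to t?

7

Augment s→a→d→t: bottleneck 2, flow now 2.
Augment s→a→e→t: bottleneck 3, flow now 5.
Augment s→b→c→t: bottleneck 2, flow now 7.
No augmenting path remains; maximum flow = 7.
In the residual graph, reachable from s: {s, a, d}.
Min-cut edges: s→b (2), a→e (3), d→t (2); capacity 2 + 3 + 2 = 7.
This cut is saturated, so no flow can exceed 7.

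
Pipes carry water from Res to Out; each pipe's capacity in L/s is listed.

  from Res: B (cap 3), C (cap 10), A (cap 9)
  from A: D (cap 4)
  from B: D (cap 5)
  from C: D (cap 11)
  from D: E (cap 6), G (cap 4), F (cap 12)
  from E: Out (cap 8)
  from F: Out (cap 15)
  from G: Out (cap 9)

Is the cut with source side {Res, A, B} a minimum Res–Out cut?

No — its capacity is 19, but the minimum cut has capacity 17.

Given cut capacity: 10 + 4 + 5 = 19.
Augment Res→A→D→E→Out: bottleneck 4, flow now 4.
Augment Res→B→D→E→Out: bottleneck 2, flow now 6.
Augment Res→B→D→F→Out: bottleneck 1, flow now 7.
Augment Res→C→D→F→Out: bottleneck 10, flow now 17.
No augmenting path remains; maximum flow = 17.
In the residual graph, reachable from Res: {Res, A}.
Min-cut edges: Res→B (3), Res→C (10), A→D (4); capacity 3 + 10 + 4 = 17.
Cut capacity 19 exceeds the max flow 17, so it is not minimum.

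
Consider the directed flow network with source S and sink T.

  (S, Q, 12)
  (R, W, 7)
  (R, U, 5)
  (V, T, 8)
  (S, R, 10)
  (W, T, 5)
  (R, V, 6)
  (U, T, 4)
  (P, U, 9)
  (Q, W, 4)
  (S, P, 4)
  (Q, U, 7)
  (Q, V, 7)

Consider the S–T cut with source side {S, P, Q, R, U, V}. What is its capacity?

23

Edges leaving {S, P, Q, R, U, V}: Q→W (4), R→W (7), U→T (4), V→T (8).
Cut capacity = 4 + 7 + 4 + 8 = 23.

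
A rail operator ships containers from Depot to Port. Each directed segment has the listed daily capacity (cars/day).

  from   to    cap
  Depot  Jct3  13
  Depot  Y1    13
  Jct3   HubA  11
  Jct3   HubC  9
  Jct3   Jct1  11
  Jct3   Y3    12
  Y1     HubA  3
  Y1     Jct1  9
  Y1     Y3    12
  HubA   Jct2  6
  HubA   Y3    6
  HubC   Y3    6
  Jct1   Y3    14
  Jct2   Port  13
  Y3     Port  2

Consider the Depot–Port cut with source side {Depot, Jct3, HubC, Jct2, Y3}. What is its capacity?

Edges leaving {Depot, Jct3, HubC, Jct2, Y3}: Depot→Y1 (13), Jct3→HubA (11), Jct3→Jct1 (11), Jct2→Port (13), Y3→Port (2).
Cut capacity = 13 + 11 + 11 + 13 + 2 = 50.

50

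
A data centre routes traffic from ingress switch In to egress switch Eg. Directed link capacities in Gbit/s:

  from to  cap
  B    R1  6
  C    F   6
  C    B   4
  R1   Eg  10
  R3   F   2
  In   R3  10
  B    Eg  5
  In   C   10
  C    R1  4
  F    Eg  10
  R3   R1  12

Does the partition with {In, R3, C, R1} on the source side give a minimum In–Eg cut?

Given cut capacity: 2 + 4 + 6 + 10 = 22.
Augment In→R3→F→Eg: bottleneck 2, flow now 2.
Augment In→R3→R1→Eg: bottleneck 8, flow now 10.
Augment In→C→B→Eg: bottleneck 4, flow now 14.
Augment In→C→F→Eg: bottleneck 6, flow now 20.
No augmenting path remains; maximum flow = 20.
In the residual graph, reachable from In: {In}.
Min-cut edges: In→R3 (10), In→C (10); capacity 10 + 10 = 20.
Cut capacity 22 exceeds the max flow 20, so it is not minimum.

No — its capacity is 22, but the minimum cut has capacity 20.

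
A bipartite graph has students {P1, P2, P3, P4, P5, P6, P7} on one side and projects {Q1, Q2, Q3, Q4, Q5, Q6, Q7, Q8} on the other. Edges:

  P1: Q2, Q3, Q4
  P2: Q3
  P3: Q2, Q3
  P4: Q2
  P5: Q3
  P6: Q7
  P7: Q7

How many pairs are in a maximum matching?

4

Unit-capacity flow: source→left, listed edges, right→sink; max matching = max flow.
Augmenting path P1→Q2 (+1); matched 1.
Augmenting path P2→Q3 (+1); matched 2.
Augmenting path P6→Q7 (+1); matched 3.
Augmenting path P3→Q2→P1→Q4 (+1); matched 4.
No augmenting path remains; maximum matching = 4.
König certificate: {P1, Q2, Q3, Q7} is a vertex cover of size 4 (every listed pair touches it), so no matching can be larger.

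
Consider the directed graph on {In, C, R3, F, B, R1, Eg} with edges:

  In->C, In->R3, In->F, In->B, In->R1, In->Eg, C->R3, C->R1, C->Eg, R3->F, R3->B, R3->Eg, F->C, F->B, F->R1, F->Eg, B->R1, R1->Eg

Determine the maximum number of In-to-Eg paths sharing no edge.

5

Assign every edge capacity 1; by Menger, the answer equals the max flow.
Path In→Eg (+1); total 1.
Path In→C→Eg (+1); total 2.
Path In→R3→Eg (+1); total 3.
Path In→F→Eg (+1); total 4.
Path In→R1→Eg (+1); total 5.
No residual In→Eg path; max flow = 5.
Certifying cut of size 5: {In→C, In→Eg, In→F, In→R3, R1→Eg}.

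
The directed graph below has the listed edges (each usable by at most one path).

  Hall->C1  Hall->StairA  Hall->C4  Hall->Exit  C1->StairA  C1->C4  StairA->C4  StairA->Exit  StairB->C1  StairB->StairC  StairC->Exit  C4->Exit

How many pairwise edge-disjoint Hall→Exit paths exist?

3

Assign every edge capacity 1; by Menger, the answer equals the max flow.
Path Hall→Exit (+1); total 1.
Path Hall→StairA→Exit (+1); total 2.
Path Hall→C4→Exit (+1); total 3.
No residual Hall→Exit path; max flow = 3.
Certifying cut of size 3: {C4→Exit, Hall→Exit, StairA→Exit}.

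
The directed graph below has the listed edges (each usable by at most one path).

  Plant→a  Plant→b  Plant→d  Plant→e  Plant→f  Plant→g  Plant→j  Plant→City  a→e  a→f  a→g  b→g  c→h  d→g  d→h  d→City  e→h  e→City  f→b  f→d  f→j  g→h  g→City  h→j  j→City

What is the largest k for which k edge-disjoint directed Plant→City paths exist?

Assign every edge capacity 1; by Menger, the answer equals the max flow.
Path Plant→City (+1); total 1.
Path Plant→d→City (+1); total 2.
Path Plant→e→City (+1); total 3.
Path Plant→g→City (+1); total 4.
Path Plant→j→City (+1); total 5.
No residual Plant→City path; max flow = 5.
Certifying cut of size 5: {Plant→City, d→City, e→City, g→City, j→City}.

5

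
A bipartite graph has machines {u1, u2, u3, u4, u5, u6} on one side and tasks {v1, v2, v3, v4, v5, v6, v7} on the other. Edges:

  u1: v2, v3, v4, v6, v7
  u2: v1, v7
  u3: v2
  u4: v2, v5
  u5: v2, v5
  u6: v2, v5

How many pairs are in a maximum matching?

Unit-capacity flow: source→left, listed edges, right→sink; max matching = max flow.
Augmenting path u1→v2 (+1); matched 1.
Augmenting path u2→v1 (+1); matched 2.
Augmenting path u4→v5 (+1); matched 3.
Augmenting path u3→v2→u1→v3 (+1); matched 4.
No augmenting path remains; maximum matching = 4.
König certificate: {u1, u2, v2, v5} is a vertex cover of size 4 (every listed pair touches it), so no matching can be larger.

4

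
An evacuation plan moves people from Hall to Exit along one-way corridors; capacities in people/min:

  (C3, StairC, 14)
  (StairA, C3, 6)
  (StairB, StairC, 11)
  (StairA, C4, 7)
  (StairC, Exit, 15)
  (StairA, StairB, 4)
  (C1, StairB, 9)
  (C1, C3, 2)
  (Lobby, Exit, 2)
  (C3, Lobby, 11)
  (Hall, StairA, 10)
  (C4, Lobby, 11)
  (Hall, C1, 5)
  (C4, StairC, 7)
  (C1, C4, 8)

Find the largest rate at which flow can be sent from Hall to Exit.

Augment Hall→StairA→C3→Lobby→Exit: bottleneck 2, flow now 2.
Augment Hall→StairA→C3→StairC→Exit: bottleneck 4, flow now 6.
Augment Hall→StairA→C4→StairC→Exit: bottleneck 4, flow now 10.
Augment Hall→C1→C3→StairC→Exit: bottleneck 2, flow now 12.
Augment Hall→C1→C4→StairC→Exit: bottleneck 3, flow now 15.
No augmenting path remains; maximum flow = 15.
In the residual graph, reachable from Hall: {Hall}.
Min-cut edges: Hall→StairA (10), Hall→C1 (5); capacity 10 + 5 = 15.
This cut is saturated, so no flow can exceed 15.

15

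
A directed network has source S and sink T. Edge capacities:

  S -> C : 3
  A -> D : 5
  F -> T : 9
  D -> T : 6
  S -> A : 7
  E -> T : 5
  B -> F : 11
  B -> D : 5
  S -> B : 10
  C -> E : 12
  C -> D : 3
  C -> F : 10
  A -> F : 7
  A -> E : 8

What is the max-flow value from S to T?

20

Augment S→A→D→T: bottleneck 5, flow now 5.
Augment S→A→E→T: bottleneck 2, flow now 7.
Augment S→B→D→T: bottleneck 1, flow now 8.
Augment S→B→F→T: bottleneck 9, flow now 17.
Augment S→C→E→T: bottleneck 3, flow now 20.
No augmenting path remains; maximum flow = 20.
In the residual graph, reachable from S: {S}.
Min-cut edges: S→A (7), S→B (10), S→C (3); capacity 7 + 10 + 3 = 20.
This cut is saturated, so no flow can exceed 20.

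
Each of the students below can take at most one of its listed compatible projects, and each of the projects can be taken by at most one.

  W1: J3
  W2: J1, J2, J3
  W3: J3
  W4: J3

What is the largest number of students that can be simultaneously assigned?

Unit-capacity flow: source→left, listed edges, right→sink; max matching = max flow.
Augmenting path W1→J3 (+1); matched 1.
Augmenting path W2→J1 (+1); matched 2.
No augmenting path remains; maximum matching = 2.
König certificate: {W2, J3} is a vertex cover of size 2 (every listed pair touches it), so no matching can be larger.

2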